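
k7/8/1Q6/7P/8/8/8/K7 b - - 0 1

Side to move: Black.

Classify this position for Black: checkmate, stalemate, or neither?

Black to move; black king on a8.
In check: no.
King squares — a7: attacked by Qb6; b7: attacked by Qb6; b8: attacked by Qb6.
Legal moves for Black: none.
Not in check and no legal moves → stalemate.

stalemate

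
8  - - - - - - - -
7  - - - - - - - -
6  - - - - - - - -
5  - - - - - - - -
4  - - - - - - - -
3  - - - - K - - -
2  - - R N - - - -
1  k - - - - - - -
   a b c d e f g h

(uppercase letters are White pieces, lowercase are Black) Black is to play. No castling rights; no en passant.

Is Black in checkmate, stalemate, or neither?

stalemate

Black to move; black king on a1.
In check: no.
King squares — b1: attacked by Nd2; a2: attacked by Rc2; b2: attacked by Rc2.
Legal moves for Black: none.
Not in check and no legal moves → stalemate.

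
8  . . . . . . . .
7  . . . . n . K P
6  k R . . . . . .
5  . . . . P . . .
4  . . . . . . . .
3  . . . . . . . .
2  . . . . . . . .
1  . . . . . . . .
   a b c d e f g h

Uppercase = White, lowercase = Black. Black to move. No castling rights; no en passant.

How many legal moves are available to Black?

3

Black to move; king on a6.
In check: yes, from the white rook on b6.
Legal moves: Ka7, Kxb6, Ka5.
Count: 3.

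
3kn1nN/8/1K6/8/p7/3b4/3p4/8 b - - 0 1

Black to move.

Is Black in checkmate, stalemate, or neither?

Black to move; black king on d8.
In check: no.
Legal moves for Black include: Ne7, Nh6, Ngf6, Ng7, Nc7, Nef6, Nd6, Kc8, Ke7, Kd7, Bh7, Bg6, Ba6, Bf5, Bb5, Be4, Bc4, Be2, ... (list truncated; more exist).
Black has legal moves and is not in check → neither.

neither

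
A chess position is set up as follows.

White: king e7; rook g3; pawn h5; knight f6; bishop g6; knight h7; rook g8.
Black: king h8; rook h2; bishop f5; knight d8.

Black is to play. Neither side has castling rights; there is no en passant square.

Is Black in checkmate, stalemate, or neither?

checkmate

Black to move; black king on h8.
In check: yes, from the white rook on g8.
King squares — g7: attacked by Rg8; h7: attacked by Nf6; g8: attacked by Nf6.
Legal moves for Black: none.
In check with no legal moves → checkmate.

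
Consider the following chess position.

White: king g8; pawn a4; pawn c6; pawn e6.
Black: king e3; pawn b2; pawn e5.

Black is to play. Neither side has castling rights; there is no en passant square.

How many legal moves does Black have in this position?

13

Black to move; king on e3.
In check: no.
Legal moves: Kf4, Ke4, Kd4, Kf3, Kd3, Kf2, Ke2, Kd2, e4, b1=Q, b1=R, b1=B, b1=N.
Count: 13.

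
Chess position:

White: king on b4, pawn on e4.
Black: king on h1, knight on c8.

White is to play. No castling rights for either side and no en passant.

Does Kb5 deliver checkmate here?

no

After Kb5: black king on h1; in check: no.
Black is not in check, so this cannot be checkmate.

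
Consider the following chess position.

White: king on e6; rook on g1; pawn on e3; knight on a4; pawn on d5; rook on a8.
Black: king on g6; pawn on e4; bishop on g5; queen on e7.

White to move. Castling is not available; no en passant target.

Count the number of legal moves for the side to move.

0

White to move; king on e6.
In check: yes, from the black queen on e7.
Legal moves: none.
Count: 0.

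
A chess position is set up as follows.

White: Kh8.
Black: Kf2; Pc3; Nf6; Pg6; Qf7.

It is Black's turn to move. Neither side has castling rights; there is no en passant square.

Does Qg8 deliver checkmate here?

After Qg8: white king on h8; in check: yes, from the black queen on g8.
King squares — g7: attacked by Qg8; h7: attacked by Nf6; g8: attacked by Nf6.
White has no legal moves → checkmate.

yes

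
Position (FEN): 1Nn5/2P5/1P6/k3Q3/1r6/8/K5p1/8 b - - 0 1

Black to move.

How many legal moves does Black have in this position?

Black to move; king on a5.
In check: yes, from the white queen on e5.
Legal moves: Kxb6, Ka4, Rb5.
Count: 3.

3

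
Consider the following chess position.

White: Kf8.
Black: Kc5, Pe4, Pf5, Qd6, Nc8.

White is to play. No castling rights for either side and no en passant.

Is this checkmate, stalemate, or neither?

White to move; white king on f8.
In check: yes, from the black queen on d6.
Legal moves for White: Kg8, Ke8, Kg7, Kf7.
White is in check but has 4 legal moves → neither.

neither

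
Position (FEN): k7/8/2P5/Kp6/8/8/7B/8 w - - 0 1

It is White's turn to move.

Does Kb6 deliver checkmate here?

no

After Kb6: black king on a8; in check: no.
Black is not in check, so this cannot be checkmate.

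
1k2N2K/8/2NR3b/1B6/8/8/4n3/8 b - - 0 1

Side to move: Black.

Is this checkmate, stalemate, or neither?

Black to move; black king on b8.
In check: yes, from the white knight on c6.
Legal moves for Black: Kc8, Ka8, Kb7.
Black is in check but has 3 legal moves → neither.

neither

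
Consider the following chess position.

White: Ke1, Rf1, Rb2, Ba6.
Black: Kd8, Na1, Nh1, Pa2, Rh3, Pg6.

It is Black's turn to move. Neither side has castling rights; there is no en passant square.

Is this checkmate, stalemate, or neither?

neither

Black to move; black king on d8.
In check: no.
Legal moves for Black include: Ke8, Ke7, Kd7, Kc7, Rh8, Rh7, Rh6, Rh5, Rh4, Rg3, Rf3, Re3+, Rd3, Rc3, Rb3, Ra3, Rh2, Ng3, ... (list truncated; more exist).
Black has legal moves and is not in check → neither.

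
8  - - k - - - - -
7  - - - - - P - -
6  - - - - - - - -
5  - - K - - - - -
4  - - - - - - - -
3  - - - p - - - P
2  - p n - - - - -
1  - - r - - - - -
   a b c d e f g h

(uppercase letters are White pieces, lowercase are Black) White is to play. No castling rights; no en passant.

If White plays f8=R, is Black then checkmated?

no

After f8=R: black king on c8; in check: yes, from the white rook on f8.
Black has 3 legal replies: Kd7, Kc7, Kb7.
In check but a legal move exists → not checkmate.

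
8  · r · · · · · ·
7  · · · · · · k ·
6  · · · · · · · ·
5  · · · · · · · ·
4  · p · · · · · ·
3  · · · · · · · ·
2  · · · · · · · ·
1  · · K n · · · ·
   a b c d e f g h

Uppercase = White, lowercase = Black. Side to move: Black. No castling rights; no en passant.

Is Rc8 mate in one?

After Rc8: white king on c1; in check: yes, from the black rook on c8.
White has 3 legal replies: Kd2, Kxd1, Kb1.
In check but a legal move exists → not checkmate.

no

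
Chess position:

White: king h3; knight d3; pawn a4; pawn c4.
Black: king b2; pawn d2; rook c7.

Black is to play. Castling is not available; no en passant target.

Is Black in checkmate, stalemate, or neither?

Black to move; black king on b2.
In check: yes, from the white knight on d3.
Legal moves for Black: Kc3, Kb3, Ka3, Kc2, Ka2, Kb1, Ka1.
Black is in check but has 7 legal moves → neither.

neither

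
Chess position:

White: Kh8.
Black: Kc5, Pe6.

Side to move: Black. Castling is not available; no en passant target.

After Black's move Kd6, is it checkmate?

no

After Kd6: white king on h8; in check: no.
White is not in check, so this cannot be checkmate.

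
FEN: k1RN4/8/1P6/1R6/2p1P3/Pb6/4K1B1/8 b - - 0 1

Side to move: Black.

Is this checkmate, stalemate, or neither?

Black to move; black king on a8.
In check: yes, from the white rook on c8.
King squares — a7: attacked by Pb6; b7: attacked by Nd8; b8: attacked by Rc8.
Legal moves for Black: none.
In check with no legal moves → checkmate.

checkmate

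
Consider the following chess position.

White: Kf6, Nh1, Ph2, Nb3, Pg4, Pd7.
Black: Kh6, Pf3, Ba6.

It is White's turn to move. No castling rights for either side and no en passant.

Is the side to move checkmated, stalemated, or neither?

White to move; white king on f6.
In check: no.
Legal moves for White include: Kf7, Ke7, Ke6, Kf5, Ke5, Nc5, Na5, Nd4, Nd2, Nc1, Na1, Ng3, Nf2, d8=Q, d8=R, d8=B, d8=N, g5+, ... (list truncated; more exist).
White has legal moves and is not in check → neither.

neither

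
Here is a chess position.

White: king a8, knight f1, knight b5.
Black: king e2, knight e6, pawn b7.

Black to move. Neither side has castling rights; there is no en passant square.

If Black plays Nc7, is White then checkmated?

no

After Nc7: white king on a8; in check: yes, from the black knight on c7.
White has 4 legal replies: Kb8, Kxb7, Ka7, Nxc7.
In check but a legal move exists → not checkmate.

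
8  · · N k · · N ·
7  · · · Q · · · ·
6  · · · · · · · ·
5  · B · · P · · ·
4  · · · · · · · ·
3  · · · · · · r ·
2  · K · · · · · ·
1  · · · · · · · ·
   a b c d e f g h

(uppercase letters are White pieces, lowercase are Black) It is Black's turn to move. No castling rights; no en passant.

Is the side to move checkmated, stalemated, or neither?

Black to move; black king on d8.
In check: yes, from the white queen on d7.
King squares — c7: attacked by Qd7; d7: attacked by Bb5; e7: attacked by Qd7; c8: attacked by Qd7; e8: attacked by Qd7.
Legal moves for Black: none.
In check with no legal moves → checkmate.

checkmate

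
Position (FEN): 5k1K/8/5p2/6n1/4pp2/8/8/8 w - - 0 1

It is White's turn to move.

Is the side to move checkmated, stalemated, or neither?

White to move; white king on h8.
In check: no.
King squares — g7: attacked by Kf8; h7: attacked by Ng5; g8: attacked by Kf8.
Legal moves for White: none.
Not in check and no legal moves → stalemate.

stalemate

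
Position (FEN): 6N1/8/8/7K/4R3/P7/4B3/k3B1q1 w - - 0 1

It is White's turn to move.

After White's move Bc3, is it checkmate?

After Bc3: black king on a1; in check: yes, from the white bishop on c3.
Black has 2 legal replies: Ka2, Kb1.
In check but a legal move exists → not checkmate.

no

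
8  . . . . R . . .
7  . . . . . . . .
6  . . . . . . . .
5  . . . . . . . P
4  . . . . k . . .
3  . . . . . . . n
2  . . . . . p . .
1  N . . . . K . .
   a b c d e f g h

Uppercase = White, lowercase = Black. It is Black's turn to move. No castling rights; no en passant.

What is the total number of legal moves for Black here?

Black to move; king on e4.
In check: yes, from the white rook on e8.
Legal moves: Kf5, Kd5, Kf4, Kd4, Kf3, Kd3.
Count: 6.

6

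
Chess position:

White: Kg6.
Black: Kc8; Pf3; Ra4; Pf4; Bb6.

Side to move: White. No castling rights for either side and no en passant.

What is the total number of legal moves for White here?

8

White to move; king on g6.
In check: no.
Legal moves: Kh7, Kg7, Kf7, Kh6, Kf6, Kh5, Kg5, Kf5.
Count: 8.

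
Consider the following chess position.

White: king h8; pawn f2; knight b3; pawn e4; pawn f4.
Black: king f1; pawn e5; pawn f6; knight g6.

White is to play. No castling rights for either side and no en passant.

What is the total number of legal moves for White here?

White to move; king on h8.
In check: yes, from the black knight on g6.
Legal moves: Kg8, Kh7, Kg7.
Count: 3.

3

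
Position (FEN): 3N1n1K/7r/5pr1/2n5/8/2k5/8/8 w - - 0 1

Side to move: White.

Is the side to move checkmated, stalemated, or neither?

checkmate

White to move; white king on h8.
In check: yes, from the black rook on h7.
King squares — g7: attacked by Rg6; h7: attacked by Nf8; g8: attacked by Rg6.
Legal moves for White: none.
In check with no legal moves → checkmate.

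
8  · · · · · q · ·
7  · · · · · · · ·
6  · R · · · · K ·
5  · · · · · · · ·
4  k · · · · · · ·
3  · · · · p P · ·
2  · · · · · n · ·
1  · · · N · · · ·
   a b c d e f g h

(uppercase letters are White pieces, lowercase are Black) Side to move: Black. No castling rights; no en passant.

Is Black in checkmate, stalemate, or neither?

Black to move; black king on a4.
In check: no.
Legal moves for Black include: Qh8, Qg8+, Qe8+, Qd8, Qc8, Qb8, Qa8, Qg7+, Qf7+, Qe7, Qh6+, Qf6+, Qd6+, Qf5+, Qc5, Qf4, Qb4, Qxf3, ... (list truncated; more exist).
Black has legal moves and is not in check → neither.

neither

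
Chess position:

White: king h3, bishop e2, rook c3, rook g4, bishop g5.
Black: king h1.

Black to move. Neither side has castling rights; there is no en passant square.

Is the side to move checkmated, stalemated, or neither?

stalemate

Black to move; black king on h1.
In check: no.
King squares — g1: attacked by Rg4; g2: attacked by Kh3; h2: attacked by Kh3.
Legal moves for Black: none.
Not in check and no legal moves → stalemate.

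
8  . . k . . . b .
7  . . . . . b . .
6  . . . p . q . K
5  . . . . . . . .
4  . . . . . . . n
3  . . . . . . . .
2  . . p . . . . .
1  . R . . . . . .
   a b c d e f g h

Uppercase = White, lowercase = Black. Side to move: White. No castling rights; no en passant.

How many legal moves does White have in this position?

0

White to move; king on h6.
In check: yes, from the black queen on f6.
Legal moves: none.
Count: 0.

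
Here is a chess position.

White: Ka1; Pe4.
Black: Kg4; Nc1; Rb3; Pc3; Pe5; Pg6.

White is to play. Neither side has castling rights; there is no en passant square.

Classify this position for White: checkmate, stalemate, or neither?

stalemate

White to move; white king on a1.
In check: no.
King squares — b1: attacked by Rb3; a2: attacked by Nc1; b2: attacked by Rb3.
Legal moves for White: none.
Not in check and no legal moves → stalemate.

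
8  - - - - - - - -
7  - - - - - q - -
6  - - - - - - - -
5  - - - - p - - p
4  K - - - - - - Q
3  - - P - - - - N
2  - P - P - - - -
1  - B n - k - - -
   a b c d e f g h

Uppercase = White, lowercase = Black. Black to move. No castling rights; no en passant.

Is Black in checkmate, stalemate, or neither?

Black to move; black king on e1.
In check: yes, from the white queen on h4.
King squares — d1: available; f1: available; d2: available; e2: available; f2: attacked by Nh3.
Legal moves for Black: Ke2, Kxd2, Kf1, Kd1, Qf2.
Black is in check but has 5 legal moves → neither.

neither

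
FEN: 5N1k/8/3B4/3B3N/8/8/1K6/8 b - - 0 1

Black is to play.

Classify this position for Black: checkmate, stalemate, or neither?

Black to move; black king on h8.
In check: no.
King squares — g7: attacked by Nh5; h7: attacked by Nf8; g8: attacked by Bd5.
Legal moves for Black: none.
Not in check and no legal moves → stalemate.

stalemate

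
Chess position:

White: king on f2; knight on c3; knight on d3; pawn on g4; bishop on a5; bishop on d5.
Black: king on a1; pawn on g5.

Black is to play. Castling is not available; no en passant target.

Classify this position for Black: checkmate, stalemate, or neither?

stalemate

Black to move; black king on a1.
In check: no.
King squares — b1: attacked by Nc3; a2: attacked by Nc3; b2: attacked by Nd3.
Legal moves for Black: none.
Not in check and no legal moves → stalemate.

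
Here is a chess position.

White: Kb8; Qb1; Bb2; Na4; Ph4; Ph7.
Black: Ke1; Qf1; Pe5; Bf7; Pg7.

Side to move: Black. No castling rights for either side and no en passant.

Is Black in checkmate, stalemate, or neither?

Black to move; black king on e1.
In check: yes, from the white queen on b1.
Legal moves for Black: Kf2, Ke2, Kd2.
Black is in check but has 3 legal moves → neither.

neither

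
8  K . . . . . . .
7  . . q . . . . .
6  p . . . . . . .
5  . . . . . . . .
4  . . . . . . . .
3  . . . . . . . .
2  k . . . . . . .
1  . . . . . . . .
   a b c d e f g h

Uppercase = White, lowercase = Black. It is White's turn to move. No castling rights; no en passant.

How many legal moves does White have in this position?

0

White to move; king on a8.
In check: no.
Legal moves: none.
Count: 0.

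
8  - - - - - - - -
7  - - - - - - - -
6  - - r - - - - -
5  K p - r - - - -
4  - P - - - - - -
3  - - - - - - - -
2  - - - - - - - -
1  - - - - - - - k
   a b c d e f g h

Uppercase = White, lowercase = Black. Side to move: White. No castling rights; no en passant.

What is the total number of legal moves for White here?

0

White to move; king on a5.
In check: no.
Legal moves: none.
Count: 0.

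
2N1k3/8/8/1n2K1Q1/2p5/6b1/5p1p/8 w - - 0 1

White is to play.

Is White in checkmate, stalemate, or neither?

White to move; white king on e5.
In check: yes, from the black bishop on g3.
Legal moves for White: Kf6, Ke6, Kf5, Kd5, Ke4, Qf4, Qxg3.
White is in check but has 7 legal moves → neither.

neither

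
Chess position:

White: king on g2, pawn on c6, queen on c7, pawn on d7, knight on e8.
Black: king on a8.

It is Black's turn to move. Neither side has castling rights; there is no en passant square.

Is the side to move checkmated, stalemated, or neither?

stalemate

Black to move; black king on a8.
In check: no.
King squares — a7: attacked by Qc7; b7: attacked by Pc6; b8: attacked by Qc7.
Legal moves for Black: none.
Not in check and no legal moves → stalemate.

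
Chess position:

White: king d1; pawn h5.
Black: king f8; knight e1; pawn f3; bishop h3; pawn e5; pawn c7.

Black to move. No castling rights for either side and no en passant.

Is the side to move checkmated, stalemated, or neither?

Black to move; black king on f8.
In check: no.
Legal moves for Black include: Kg8, Ke8, Kg7, Kf7, Ke7, Bc8, Bd7, Be6, Bf5, Bg4, Bg2, Bf1, Nd3, Ng2, Nc2, c6, e4, f2, ... (list truncated; more exist).
Black has legal moves and is not in check → neither.

neither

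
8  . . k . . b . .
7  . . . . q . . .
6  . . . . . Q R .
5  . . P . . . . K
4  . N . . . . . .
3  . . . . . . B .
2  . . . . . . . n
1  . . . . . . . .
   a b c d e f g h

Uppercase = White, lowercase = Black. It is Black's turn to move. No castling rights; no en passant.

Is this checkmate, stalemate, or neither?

neither

Black to move; black king on c8.
In check: no.
Legal moves for Black include: Bg7, Bh6, Kd8, Kd7, Kb7, Qe8, Qd8, Qh7+, Qg7, Qf7, Qd7, Qc7, Qb7, Qa7, Qxf6, Qe6, Qd6, Qe5+, ... (list truncated; more exist).
Black has legal moves and is not in check → neither.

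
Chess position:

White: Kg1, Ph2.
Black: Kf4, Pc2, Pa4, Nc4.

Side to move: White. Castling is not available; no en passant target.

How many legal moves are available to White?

White to move; king on g1.
In check: no.
Legal moves: Kg2, Kf2, Kh1, Kf1, h3, h4.
Count: 6.

6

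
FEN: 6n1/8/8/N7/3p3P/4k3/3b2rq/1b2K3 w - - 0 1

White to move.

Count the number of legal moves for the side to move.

White to move; king on e1.
In check: yes, from the black bishop on d2.
Legal moves: Kf1, Kd1.
Count: 2.

2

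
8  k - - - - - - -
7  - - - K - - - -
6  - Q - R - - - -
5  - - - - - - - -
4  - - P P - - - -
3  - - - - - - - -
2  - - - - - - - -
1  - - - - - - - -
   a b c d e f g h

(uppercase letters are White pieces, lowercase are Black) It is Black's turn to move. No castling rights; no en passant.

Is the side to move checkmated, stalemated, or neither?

Black to move; black king on a8.
In check: no.
King squares — a7: attacked by Qb6; b7: attacked by Qb6; b8: attacked by Qb6.
Legal moves for Black: none.
Not in check and no legal moves → stalemate.

stalemate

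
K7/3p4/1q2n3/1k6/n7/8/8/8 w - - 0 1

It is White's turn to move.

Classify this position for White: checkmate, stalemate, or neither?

stalemate

White to move; white king on a8.
In check: no.
King squares — a7: attacked by Qb6; b7: attacked by Qb6; b8: attacked by Qb6.
Legal moves for White: none.
Not in check and no legal moves → stalemate.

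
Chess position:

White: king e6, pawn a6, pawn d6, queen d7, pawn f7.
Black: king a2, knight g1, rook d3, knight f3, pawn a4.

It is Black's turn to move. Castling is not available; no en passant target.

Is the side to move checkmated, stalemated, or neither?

neither

Black to move; black king on a2.
In check: no.
Legal moves for Black include: Ng5+, Ne5, Nh4, Nd4+, Nh2, Nd2, Ne1, Rxd6+, Rd5, Rd4, Re3+, Rc3, Rb3, Ra3, Rd2, Rd1, Kb3, Ka3, ... (list truncated; more exist).
Black has legal moves and is not in check → neither.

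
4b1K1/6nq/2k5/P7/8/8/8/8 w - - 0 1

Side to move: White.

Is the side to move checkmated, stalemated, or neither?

neither

White to move; white king on g8.
In check: yes, from the black queen on h7.
King squares — f7: attacked by Be8; g7: attacked by Qh7; h7: available; f8: available; h8: attacked by Qh7.
Legal moves for White: Kf8, Kxh7.
White is in check but has 2 legal moves → neither.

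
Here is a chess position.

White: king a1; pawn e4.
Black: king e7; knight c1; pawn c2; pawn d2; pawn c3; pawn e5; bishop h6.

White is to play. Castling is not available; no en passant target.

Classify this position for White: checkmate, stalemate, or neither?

stalemate

White to move; white king on a1.
In check: no.
King squares — b1: attacked by Pc2; a2: attacked by Nc1; b2: attacked by Pc3.
Legal moves for White: none.
Not in check and no legal moves → stalemate.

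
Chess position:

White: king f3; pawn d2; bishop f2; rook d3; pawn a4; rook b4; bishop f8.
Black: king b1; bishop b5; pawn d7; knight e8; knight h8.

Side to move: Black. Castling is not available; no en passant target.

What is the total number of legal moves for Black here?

4

Black to move; king on b1.
In check: yes, from the white rook on b4.
Legal moves: Kc2, Ka2, Kc1, Ka1.
Count: 4.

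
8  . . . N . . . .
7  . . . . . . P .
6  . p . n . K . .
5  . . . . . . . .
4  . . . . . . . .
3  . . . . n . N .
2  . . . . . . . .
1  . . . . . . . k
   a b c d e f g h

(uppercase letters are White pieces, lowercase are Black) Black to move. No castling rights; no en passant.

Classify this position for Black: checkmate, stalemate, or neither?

Black to move; black king on h1.
In check: yes, from the white knight on g3.
King squares — g1: available; g2: available; h2: available.
Legal moves for Black: Kh2, Kg2, Kg1.
Black is in check but has 3 legal moves → neither.

neither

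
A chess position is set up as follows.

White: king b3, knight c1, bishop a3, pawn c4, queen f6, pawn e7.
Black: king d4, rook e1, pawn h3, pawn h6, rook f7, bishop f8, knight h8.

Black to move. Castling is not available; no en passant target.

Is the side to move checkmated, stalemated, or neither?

Black to move; black king on d4.
In check: yes, from the white queen on f6.
King squares — c3: attacked by Kb3; d3: attacked by Nc1; e3: available; c4: attacked by Kb3; e4: available; c5: attacked by Ba3; d5: attacked by Pc4; e5: attacked by Qf6.
Legal moves for Black: Ke4, Ke3, Rxf6, Re5.
Black is in check but has 4 legal moves → neither.

neither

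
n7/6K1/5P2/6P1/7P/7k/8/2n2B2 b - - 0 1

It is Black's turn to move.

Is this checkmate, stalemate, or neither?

Black to move; black king on h3.
In check: yes, from the white bishop on f1.
Legal moves for Black: Kxh4, Kg4, Kg3, Kh2.
Black is in check but has 4 legal moves → neither.

neither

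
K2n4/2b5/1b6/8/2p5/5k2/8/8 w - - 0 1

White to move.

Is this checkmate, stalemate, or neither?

stalemate

White to move; white king on a8.
In check: no.
King squares — a7: attacked by Bb6; b7: attacked by Nd8; b8: attacked by Bc7.
Legal moves for White: none.
Not in check and no legal moves → stalemate.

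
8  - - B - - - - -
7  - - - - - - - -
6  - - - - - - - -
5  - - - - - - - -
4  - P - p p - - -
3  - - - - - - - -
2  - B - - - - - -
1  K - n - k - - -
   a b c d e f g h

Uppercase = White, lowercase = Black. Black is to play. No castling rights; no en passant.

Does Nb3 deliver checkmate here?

no

After Nb3: white king on a1; in check: yes, from the black knight on b3.
White has 2 legal replies: Ka2, Kb1.
In check but a legal move exists → not checkmate.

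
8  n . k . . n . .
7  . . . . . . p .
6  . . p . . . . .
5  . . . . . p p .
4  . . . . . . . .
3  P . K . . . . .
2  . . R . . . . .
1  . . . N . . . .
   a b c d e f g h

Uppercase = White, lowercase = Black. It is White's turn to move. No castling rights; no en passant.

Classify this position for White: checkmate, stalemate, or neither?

neither

White to move; white king on c3.
In check: no.
Legal moves for White include: Kd4, Kc4, Kb4, Kd3, Kb3, Kd2, Kb2, Rh2, Rg2, Rf2, Re2, Rd2, Rb2, Ra2, Rc1, Ne3, Nf2, Nb2, ... (list truncated; more exist).
White has legal moves and is not in check → neither.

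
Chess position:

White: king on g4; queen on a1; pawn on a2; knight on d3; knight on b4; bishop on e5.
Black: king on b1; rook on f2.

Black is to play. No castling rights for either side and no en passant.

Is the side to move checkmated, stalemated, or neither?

checkmate

Black to move; black king on b1.
In check: yes, from the white queen on a1.
King squares — a1: attacked by Be5; c1: attacked by Qa1; a2: attacked by Qa1; b2: attacked by Qa1; c2: attacked by Nb4.
Legal moves for Black: none.
In check with no legal moves → checkmate.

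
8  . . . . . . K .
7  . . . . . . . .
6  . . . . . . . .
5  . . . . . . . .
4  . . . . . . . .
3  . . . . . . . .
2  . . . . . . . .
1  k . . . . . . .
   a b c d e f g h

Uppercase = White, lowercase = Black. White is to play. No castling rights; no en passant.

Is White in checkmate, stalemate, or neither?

White to move; white king on g8.
In check: no.
Legal moves for White: Kh8, Kf8, Kh7, Kg7, Kf7.
White has 5 legal moves and is not in check → neither.

neither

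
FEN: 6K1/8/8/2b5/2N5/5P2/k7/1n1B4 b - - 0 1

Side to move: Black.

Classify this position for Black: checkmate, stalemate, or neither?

Black to move; black king on a2.
In check: no.
Legal moves for Black: Bf8, Be7, Ba7, Bd6, Bb6, Bd4, Bb4, Be3, Ba3, Bf2, Bg1, Ka1, Nc3, Na3, Nd2.
Black has 15 legal moves and is not in check → neither.

neither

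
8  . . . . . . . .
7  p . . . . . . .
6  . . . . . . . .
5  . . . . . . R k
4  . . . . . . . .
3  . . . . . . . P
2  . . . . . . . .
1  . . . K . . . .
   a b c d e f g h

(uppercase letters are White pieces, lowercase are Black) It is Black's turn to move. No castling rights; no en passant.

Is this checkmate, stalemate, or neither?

Black to move; black king on h5.
In check: yes, from the white rook on g5.
King squares — g4: attacked by Ph3; h4: available; g5: available; g6: attacked by Rg5; h6: available.
Legal moves for Black: Kh6, Kxg5, Kh4.
Black is in check but has 3 legal moves → neither.

neither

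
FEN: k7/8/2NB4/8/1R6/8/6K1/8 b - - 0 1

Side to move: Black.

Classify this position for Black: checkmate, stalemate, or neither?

stalemate

Black to move; black king on a8.
In check: no.
King squares — a7: attacked by Nc6; b7: attacked by Rb4; b8: attacked by Rb4.
Legal moves for Black: none.
Not in check and no legal moves → stalemate.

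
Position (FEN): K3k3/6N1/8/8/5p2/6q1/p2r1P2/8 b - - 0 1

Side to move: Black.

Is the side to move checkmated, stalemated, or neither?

Black to move; black king on e8.
In check: yes, from the white knight on g7.
King squares — d7: available; e7: available; f7: available; d8: available; f8: available.
Legal moves for Black: Kf8, Kd8, Kf7, Ke7, Kd7, Qxg7.
Black is in check but has 6 legal moves → neither.

neither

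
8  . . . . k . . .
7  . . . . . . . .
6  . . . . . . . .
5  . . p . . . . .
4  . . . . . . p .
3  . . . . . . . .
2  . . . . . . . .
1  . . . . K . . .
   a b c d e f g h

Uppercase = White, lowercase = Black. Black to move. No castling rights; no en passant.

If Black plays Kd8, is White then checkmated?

After Kd8: white king on e1; in check: no.
White is not in check, so this cannot be checkmate.

no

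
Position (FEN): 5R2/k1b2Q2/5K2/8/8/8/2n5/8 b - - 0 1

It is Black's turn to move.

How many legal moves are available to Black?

Black to move; king on a7.
In check: no.
Legal moves: Kb7, Kb6, Ka6, Nd4, Nb4, Ne3, Na3, Ne1, Na1.
Count: 9.

9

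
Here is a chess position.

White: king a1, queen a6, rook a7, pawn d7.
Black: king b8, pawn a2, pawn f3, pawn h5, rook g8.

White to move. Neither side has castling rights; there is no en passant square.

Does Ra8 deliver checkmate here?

After Ra8: black king on b8; in check: yes, from the white rook on a8.
Black has 1 legal reply: Kc7.
In check but a legal move exists → not checkmate.

no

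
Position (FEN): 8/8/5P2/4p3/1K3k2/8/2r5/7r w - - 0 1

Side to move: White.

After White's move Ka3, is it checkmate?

After Ka3: black king on f4; in check: no.
Black is not in check, so this cannot be checkmate.

no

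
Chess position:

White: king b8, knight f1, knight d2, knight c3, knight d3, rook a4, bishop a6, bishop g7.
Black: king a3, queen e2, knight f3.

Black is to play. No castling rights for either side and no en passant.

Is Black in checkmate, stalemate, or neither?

Black to move; black king on a3.
In check: yes, from the white rook on a4.
King squares — a2: attacked by Nc3; b2: attacked by Nd3; b3: attacked by Nd2; a4: attacked by Nc3; b4: attacked by Nd3.
Legal moves for Black: none.
In check with no legal moves → checkmate.

checkmate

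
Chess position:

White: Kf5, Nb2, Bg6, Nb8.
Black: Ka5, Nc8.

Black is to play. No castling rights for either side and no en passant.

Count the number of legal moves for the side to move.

Black to move; king on a5.
In check: no.
Legal moves: Ne7+, Na7, Nd6+, Nb6, Kb6, Kb5, Kb4.
Count: 7.

7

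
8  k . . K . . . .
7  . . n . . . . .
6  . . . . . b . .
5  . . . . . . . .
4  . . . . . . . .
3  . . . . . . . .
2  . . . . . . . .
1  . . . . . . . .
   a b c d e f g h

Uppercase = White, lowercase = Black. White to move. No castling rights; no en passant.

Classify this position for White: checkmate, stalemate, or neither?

White to move; white king on d8.
In check: yes, from the black bishop on f6.
King squares — c7: available; d7: available; e7: attacked by Bf6; c8: available; e8: attacked by Nc7.
Legal moves for White: Kc8, Kd7, Kxc7.
White is in check but has 3 legal moves → neither.

neither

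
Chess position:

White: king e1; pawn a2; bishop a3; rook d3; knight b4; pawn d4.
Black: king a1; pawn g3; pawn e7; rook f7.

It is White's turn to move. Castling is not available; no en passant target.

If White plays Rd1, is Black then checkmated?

yes

After Rd1: black king on a1; in check: yes, from the white rook on d1.
King squares — b1: attacked by Rd1; a2: attacked by Nb4; b2: attacked by Ba3.
Black has no legal moves → checkmate.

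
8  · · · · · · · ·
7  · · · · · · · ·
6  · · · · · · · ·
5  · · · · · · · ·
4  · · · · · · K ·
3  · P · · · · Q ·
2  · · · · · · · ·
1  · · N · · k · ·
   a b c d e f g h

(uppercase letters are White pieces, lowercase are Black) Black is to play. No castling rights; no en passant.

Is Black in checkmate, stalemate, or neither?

stalemate

Black to move; black king on f1.
In check: no.
King squares — e1: attacked by Qg3; g1: attacked by Qg3; e2: attacked by Nc1; f2: attacked by Qg3; g2: attacked by Qg3.
Legal moves for Black: none.
Not in check and no legal moves → stalemate.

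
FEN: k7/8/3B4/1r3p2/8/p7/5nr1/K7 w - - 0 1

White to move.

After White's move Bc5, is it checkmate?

no

After Bc5: black king on a8; in check: no.
Black is not in check, so this cannot be checkmate.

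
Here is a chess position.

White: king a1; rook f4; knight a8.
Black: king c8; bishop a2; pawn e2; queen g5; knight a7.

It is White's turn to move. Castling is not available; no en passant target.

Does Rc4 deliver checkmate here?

no

After Rc4: black king on c8; in check: yes, from the white rook on c4.
Black has 7 legal replies: Kd8, Kb8, Kd7, Kb7, Nc6, Qc5, Bxc4.
In check but a legal move exists → not checkmate.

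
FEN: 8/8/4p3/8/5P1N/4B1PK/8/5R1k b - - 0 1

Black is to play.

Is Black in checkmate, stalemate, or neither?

Black to move; black king on h1.
In check: yes, from the white rook on f1.
King squares — g1: attacked by Rf1; g2: attacked by Kh3; h2: attacked by Kh3.
Legal moves for Black: none.
In check with no legal moves → checkmate.

checkmate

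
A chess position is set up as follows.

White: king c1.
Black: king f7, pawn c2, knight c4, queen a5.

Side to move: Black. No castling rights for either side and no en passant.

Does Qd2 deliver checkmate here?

After Qd2: white king on c1; in check: yes, from the black queen on d2.
King squares — b1: attacked by Pc2; d1: attacked by Pc2; b2: attacked by Nc4; c2: attacked by Qd2; d2: attacked by Nc4.
White has no legal moves → checkmate.

yes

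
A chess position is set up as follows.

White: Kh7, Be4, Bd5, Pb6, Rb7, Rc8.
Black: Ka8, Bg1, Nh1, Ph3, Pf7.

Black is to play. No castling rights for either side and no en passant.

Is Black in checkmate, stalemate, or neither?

Black to move; black king on a8.
In check: yes, from the white rook on c8.
King squares — a7: attacked by Pb6; b7: attacked by Bd5; b8: attacked by Rb7.
Legal moves for Black: none.
In check with no legal moves → checkmate.

checkmate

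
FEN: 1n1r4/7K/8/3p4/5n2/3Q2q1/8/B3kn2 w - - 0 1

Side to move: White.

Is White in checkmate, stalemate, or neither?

neither

White to move; white king on h7.
In check: no.
Legal moves for White include: Kh6, Qg6, Qa6, Qf5, Qxd5, Qb5, Qe4+, Qd4, Qc4, Qxg3+, Qf3, Qe3+, Qc3+, Qb3, Qa3, Qe2+, Qd2+, Qc2, ... (list truncated; more exist).
White has legal moves and is not in check → neither.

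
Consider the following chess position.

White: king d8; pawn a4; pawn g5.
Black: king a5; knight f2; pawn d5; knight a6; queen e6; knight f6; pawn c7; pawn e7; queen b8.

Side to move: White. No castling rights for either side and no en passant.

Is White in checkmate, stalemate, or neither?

White to move; white king on d8.
In check: yes, from the black queen on b8.
King squares — c7: attacked by Na6; d7: attacked by Qe6; e7: attacked by Qe6; c8: attacked by Qe6; e8: attacked by Nf6.
Legal moves for White: none.
In check with no legal moves → checkmate.

checkmate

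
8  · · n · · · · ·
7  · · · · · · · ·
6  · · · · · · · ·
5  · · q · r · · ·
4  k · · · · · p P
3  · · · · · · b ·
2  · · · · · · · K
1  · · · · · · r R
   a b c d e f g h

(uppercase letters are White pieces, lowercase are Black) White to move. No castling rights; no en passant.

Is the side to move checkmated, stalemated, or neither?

White to move; white king on h2.
In check: yes, from the black bishop on g3.
King squares — g1: attacked by Qc5; h1: own rook; g2: attacked by Rg1; g3: attacked by Rg1; h3: attacked by Pg4.
Legal moves for White: none.
In check with no legal moves → checkmate.

checkmate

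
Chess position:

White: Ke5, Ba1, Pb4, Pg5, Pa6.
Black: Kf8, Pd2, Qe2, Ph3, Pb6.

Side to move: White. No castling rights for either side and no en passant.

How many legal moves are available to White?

6

White to move; king on e5.
In check: yes, from the black queen on e2.
Legal moves: Kf6, Kd6, Kf5, Kd5, Kf4, Kd4.
Count: 6.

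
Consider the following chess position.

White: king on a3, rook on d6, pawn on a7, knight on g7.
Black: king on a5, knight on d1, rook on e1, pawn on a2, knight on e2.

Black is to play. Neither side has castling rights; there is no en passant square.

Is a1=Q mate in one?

no

After a1=Q: white king on a3; in check: yes, from the black queen on a1.
White has 1 legal reply: Kb3.
In check but a legal move exists → not checkmate.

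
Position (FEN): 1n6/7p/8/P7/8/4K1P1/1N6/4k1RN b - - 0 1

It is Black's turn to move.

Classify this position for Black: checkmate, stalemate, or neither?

checkmate

Black to move; black king on e1.
In check: yes, from the white rook on g1.
King squares — d1: attacked by Rg1; f1: attacked by Rg1; d2: attacked by Ke3; e2: attacked by Ke3; f2: attacked by Nh1.
Legal moves for Black: none.
In check with no legal moves → checkmate.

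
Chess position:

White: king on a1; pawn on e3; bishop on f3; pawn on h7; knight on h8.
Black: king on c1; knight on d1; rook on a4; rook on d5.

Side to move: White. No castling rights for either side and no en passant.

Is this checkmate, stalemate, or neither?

White to move; white king on a1.
In check: yes, from the black rook on a4.
King squares — b1: attacked by Kc1; a2: attacked by Ra4; b2: attacked by Kc1.
Legal moves for White: none.
In check with no legal moves → checkmate.

checkmate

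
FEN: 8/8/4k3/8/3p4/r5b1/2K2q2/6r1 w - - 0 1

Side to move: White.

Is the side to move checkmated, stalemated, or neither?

White to move; white king on c2.
In check: yes, from the black queen on f2.
King squares — b1: attacked by Rg1; c1: attacked by Rg1; d1: attacked by Rg1; b2: attacked by Qf2; d2: attacked by Qf2; b3: attacked by Ra3; c3: attacked by Ra3; d3: attacked by Ra3.
Legal moves for White: none.
In check with no legal moves → checkmate.

checkmate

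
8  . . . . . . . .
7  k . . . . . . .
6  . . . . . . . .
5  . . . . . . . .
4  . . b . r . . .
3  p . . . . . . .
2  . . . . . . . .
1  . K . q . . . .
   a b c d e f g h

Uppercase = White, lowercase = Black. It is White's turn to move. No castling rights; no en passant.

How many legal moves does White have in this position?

0

White to move; king on b1.
In check: yes, from the black queen on d1.
Legal moves: none.
Count: 0.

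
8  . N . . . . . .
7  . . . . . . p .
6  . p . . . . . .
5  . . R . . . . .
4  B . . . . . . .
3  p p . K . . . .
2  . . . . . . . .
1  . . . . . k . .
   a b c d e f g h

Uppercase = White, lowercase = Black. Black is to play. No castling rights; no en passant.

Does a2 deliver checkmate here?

no

After a2: white king on d3; in check: no.
White is not in check, so this cannot be checkmate.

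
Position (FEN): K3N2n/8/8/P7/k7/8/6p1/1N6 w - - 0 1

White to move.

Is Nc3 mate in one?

After Nc3: black king on a4; in check: yes, from the white knight on c3.
Black has 4 legal replies: Kxa5, Kb4, Kb3, Ka3.
In check but a legal move exists → not checkmate.

no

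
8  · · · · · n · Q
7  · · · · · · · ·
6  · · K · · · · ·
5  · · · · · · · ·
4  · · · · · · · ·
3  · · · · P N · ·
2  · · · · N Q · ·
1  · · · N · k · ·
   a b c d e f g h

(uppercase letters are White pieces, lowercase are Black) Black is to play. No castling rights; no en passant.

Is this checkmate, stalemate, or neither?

checkmate

Black to move; black king on f1.
In check: yes, from the white queen on f2.
King squares — e1: attacked by Qf2; g1: attacked by Ne2; e2: attacked by Qf2; f2: attacked by Nd1; g2: attacked by Qf2.
Legal moves for Black: none.
In check with no legal moves → checkmate.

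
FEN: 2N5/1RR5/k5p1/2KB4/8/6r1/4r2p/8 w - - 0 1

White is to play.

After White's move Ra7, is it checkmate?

yes

After Ra7: black king on a6; in check: yes, from the white rook on a7.
King squares — a5: attacked by Ra7; b5: attacked by Kc5; b6: attacked by Kc5; a7: attacked by Rc7; b7: attacked by Bd5.
Black has no legal moves → checkmate.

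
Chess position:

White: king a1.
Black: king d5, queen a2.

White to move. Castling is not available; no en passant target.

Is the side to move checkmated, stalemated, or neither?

neither

White to move; white king on a1.
In check: yes, from the black queen on a2.
King squares — b1: attacked by Qa2; a2: available; b2: attacked by Qa2.
Legal moves for White: Kxa2.
White is in check but has 1 legal move → neither.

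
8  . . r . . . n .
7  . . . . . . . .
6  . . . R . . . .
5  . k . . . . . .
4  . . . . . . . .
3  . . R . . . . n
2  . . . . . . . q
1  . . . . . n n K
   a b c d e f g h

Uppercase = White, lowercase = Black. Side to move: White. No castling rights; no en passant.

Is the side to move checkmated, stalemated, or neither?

checkmate

White to move; white king on h1.
In check: yes, from the black queen on h2.
King squares — g1: attacked by Qh2; g2: attacked by Qh2; h2: attacked by Nf1.
Legal moves for White: none.
In check with no legal moves → checkmate.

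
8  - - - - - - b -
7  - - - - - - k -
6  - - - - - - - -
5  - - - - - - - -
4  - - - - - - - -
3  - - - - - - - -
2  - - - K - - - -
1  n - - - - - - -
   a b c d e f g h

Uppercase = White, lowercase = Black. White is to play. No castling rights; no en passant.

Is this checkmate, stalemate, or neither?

White to move; white king on d2.
In check: no.
Legal moves for White: Ke3, Kd3, Kc3, Ke2, Ke1, Kd1, Kc1.
White has 7 legal moves and is not in check → neither.

neither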